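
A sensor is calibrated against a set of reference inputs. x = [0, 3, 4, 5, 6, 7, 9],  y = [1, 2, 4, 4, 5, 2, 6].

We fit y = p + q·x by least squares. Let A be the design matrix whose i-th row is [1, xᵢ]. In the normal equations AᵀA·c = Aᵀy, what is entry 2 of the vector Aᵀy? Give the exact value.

140

Entry 2 ↔ basis x, so (Aᵀy)_{2} = Σᵢ (x)·yᵢ = (0)·(1) + (3)·(2) + (4)·(4) + (5)·(4) + (6)·(5) + (7)·(2) + (9)·(6) = 140.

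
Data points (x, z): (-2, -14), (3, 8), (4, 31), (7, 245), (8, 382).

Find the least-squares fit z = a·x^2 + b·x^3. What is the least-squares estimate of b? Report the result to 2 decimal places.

b = 0.99

Sums needed: Σx^2·x^2 = 6850, Σx^2·x^3 = 50810, Σx^3·x^3 = 384682.
For Aᵀz: Σx^2·z = 36965, Σx^3·z = 281931.
Eliminating b: 384682·(row 1) − 50810·(row 2) gives 53415600·a = 384682·36965 − 50810·281931 = -105143980, so a = -5257199/2670780.
Then b = (281931 − 50810·(-5257199/2670780))/384682 = 530357/534156.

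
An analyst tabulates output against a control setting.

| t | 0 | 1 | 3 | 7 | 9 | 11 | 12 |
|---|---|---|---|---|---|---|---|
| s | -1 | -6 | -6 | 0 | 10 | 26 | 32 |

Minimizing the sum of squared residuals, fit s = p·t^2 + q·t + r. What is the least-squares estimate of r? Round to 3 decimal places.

r = -1.774

From the data, Σt^2·t^2 = 44421, Σt^2·t = 4159, Σt^2 = 405, Σt·t = 405, Σt = 43, Σ1 = 7.
Right-hand side: Σt^2·s = 8504, Σt·s = 736, Σs = 55.
Row-reducing yields p = 21067/40928, q = -134255/40928, r = -36295/20464.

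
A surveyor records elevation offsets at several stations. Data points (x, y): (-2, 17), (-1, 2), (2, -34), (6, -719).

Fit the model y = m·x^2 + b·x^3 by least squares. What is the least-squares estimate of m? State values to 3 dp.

The normal equations are: 1329·m + 7775·b = -25950;  7775·m + 46785·b = -155714.
Determinant 1329·46785 − 7775² = 1726640.
m = ((-25950)·46785 − 7775·(-155714))/1726640 = -42430/21583; b = (1329·(-155714) − 7775·(-25950))/1726640 = -323916/107915.

m = -1.966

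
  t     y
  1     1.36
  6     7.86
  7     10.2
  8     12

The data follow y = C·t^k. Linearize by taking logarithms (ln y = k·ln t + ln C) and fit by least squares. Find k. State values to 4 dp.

Let Y = ln y. Fitting Y = k·ln t + ln C by least squares:
Σln t = 5.8171, Σ(ln t)² = 11.3210, Σln y = 7.1766, Σln t·ln y = 13.3806.
Equations: 11.3210·k + 5.8171·ln C = 13.3806;  5.8171·k + 4·ln C = 7.1766.
Solving (det = 11.4454): k = 1.02884, ln C = 0.29792.

k = 1.0288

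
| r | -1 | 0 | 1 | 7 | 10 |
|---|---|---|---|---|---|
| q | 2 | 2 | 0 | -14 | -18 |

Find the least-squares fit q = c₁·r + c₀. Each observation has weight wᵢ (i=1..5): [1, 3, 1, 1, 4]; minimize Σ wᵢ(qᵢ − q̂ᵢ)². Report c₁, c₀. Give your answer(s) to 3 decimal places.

The normal system XᵀWX·[c₁, c₀]ᵀ = XᵀWq is [[451, 47]; [47, 10]]·[c₁, c₀]ᵀ = [-820, -78]ᵀ.
Eliminating c₀: 10·(row 1) − 47·(row 2) gives 2301·c₁ = 10·(-820) − 47·(-78) = -4534, so c₁ = -4534/2301.
Then c₀ = ((-78) − 47·(-4534/2301))/10 = 3362/2301.

c₁ = -1.970, c₀ = 1.461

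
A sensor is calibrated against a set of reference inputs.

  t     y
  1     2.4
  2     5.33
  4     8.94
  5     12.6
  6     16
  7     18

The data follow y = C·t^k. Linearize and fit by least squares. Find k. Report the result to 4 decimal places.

Taking logs, ln y = k·ln t + ln C, so regress ln y on ln t.
AᵀA = [[11.9895, 7.4265]; [7.4265, 6]], rhs = [18.8666, 12.9360]ᵀ  (here Σln t = 7.4265, Σ(ln t)² = 11.9895, Σln y = 12.9360, Σln t·ln y = 18.8666).
Solving (det = 16.7835): k = 1.02064, ln C = 0.89269.

k = 1.0206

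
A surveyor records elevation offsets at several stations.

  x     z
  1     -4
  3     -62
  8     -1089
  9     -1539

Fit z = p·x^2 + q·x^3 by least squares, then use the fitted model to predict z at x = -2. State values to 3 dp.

ẑ = 12.028

Compute the Gram sums: Σx^2·x^2 = 10739, Σx^2·x^3 = 92061, Σx^3·x^3 = 794315.
For Aᵀz: Σx^2·z = -194917, Σx^3·z = -1681177.
Determinant 10739·794315 − 92061² = 54921064.
p = ((-194917)·794315 − 92061·(-1681177))/54921064 = -27330529/27460532; q = (10739·(-1681177) − 92061·(-194917))/54921064 = -54952933/27460532.
At x = -2: ẑ = (-27330529/27460532)·(4) + (-54952933/27460532)·(-8) = 82575337/6865133.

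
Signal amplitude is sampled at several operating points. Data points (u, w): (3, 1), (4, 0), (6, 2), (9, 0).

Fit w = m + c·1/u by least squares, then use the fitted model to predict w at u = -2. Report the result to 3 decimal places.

Forming AᵀA = [[4, 31/36]; [31/36, 277/1296]] and Aᵀw = [3, 2/3]ᵀ gives AᵀA·[m, c]ᵀ = Aᵀw.
Determinant 4·(277/1296) − (31/36)² = 49/432.
m = (3·(277/1296) − (31/36)·(2/3))/(49/432) = 29/49; c = (4·(2/3) − (31/36)·3)/(49/432) = 36/49.
At u = -2: ŵ = (29/49)·(1) + (36/49)·(-1/2) = 11/49.

ŵ = 0.224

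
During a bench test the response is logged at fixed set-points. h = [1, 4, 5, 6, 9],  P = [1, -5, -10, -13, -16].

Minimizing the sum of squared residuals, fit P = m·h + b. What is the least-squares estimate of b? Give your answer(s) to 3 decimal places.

b = 2.576

Entries of AᵀA: Σh·h = 159, Σh = 25, Σ1 = 5.
Moment sums: Σh·P = -291, ΣP = -43.
So AᵀA·[m, b]ᵀ = AᵀP: [[159, 25]; [25, 5]]·[m, b]ᵀ = [-291, -43]ᵀ.
Δ = 159·5 − 25² = 170.
m = ((-291)·5 − 25·(-43))/170 = -38/17; b = (159·(-43) − 25·(-291))/170 = 219/85.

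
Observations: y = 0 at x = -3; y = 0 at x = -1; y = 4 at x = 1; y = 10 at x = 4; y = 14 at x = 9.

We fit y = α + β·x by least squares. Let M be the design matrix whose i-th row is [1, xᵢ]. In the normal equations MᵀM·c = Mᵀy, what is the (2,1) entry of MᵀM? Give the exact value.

10

Row 2 ↔ basis x, column 1 ↔ basis 1, so (MᵀM)_{2,1} = Σᵢ x = (-3)·(1) + (-1)·(1) + (1)·(1) + (4)·(1) + (9)·(1) = 10.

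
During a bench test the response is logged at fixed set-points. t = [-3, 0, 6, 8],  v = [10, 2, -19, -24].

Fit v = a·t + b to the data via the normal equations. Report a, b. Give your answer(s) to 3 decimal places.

Setting ∂/∂a … = 0 gives: 109·a + 11·b = -336;  11·a + 4·b = -31.
(Σt·t = 109, Σt = 11, Σ1 = 4, Σt·v = -336, Σv = -31.)
Determinant 109·4 − 11² = 315.
a = ((-336)·4 − 11·(-31))/315 = -1003/315; b = (109·(-31) − 11·(-336))/315 = 317/315.

a = -3.184, b = 1.006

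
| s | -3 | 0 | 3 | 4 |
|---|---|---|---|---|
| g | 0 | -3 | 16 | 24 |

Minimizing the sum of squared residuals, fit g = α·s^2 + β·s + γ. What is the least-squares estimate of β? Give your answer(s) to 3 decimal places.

Compute the Gram sums: Σs^2·s^2 = 418, Σs^2·s = 64, Σs^2 = 34, Σs·s = 34, Σs = 4, Σ1 = 4.
Moment sums: Σs^2·g = 528, Σs·g = 144, Σg = 37.
So XᵀX·[α, β, γ]ᵀ = Xᵀg: [[418, 64, 34]; [64, 34, 4]; [34, 4, 4]]·[α, β, γ]ᵀ = [528, 144, 37]ᵀ.
Inverting the 3×3 Gram matrix, [α, β, γ]ᵀ = [71/66, 137/55, -787/330]ᵀ.

β = 2.491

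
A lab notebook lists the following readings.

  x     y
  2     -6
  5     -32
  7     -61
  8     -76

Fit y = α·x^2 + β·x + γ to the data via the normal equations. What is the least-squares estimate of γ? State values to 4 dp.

With design matrix A, AᵀA = [[7138, 988, 142]; [988, 142, 22]; [142, 22, 4]] and Aᵀy = [-8677, -1207, -175]ᵀ.
Inverting the 3×3 Gram matrix, [α, β, γ]ᵀ = [-127/132, -95/44, 301/132]ᵀ.

γ = 2.2803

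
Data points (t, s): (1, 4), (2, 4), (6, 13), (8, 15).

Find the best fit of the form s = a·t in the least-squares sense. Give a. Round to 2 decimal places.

Normal-equation sums: Σt·t = 105.
Right-hand side: Σt·s = 210.
Normal equations: [[105]]·[a]ᵀ = [210]ᵀ.
Hence a = 210 / 105 ≈ 2.

a = 2.00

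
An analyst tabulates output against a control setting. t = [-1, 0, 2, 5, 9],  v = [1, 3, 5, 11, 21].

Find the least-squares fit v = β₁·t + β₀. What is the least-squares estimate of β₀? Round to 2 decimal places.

Setting ∂/∂β₁ … = 0 gives: 111·β₁ + 15·β₀ = 253;  15·β₁ + 5·β₀ = 41.
Eliminating β₀: 5·(row 1) − 15·(row 2) gives 330·β₁ = 5·253 − 15·41 = 650, so β₁ = 65/33.
Then β₀ = (41 − 15·(65/33))/5 = 126/55.

β₀ = 2.29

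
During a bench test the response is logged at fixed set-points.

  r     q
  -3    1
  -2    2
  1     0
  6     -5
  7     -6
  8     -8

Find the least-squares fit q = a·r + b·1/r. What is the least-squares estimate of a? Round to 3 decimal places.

a = -0.915

Entries of XᵀX: Σr·r = 163, Σr·1/r = 6, Σ1/r·1/r = 40217/28224.
And Σr·q = -143, Σ1/r·q = -169/42.
XᵀX·[a, b]ᵀ = Xᵀq becomes [[163, 6]; [6, 40217/28224]]·[a, b]ᵀ = [-143, -169/42]ᵀ.
Determinant 163·(40217/28224) − 6² = 5539307/28224.
a = ((-143)·(40217/28224) − 6·(-169/42))/(5539307/28224) = -5069623/5539307; b = (163·(-169/42) − 6·(-143))/(5539307/28224) = 5704608/5539307.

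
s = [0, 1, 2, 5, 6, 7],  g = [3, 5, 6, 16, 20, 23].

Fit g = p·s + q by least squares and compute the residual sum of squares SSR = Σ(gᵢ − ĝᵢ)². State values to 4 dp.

Compute the Gram sums: Σs·s = 115, Σs = 21, Σ1 = 6.
Right-hand side: Σs·g = 378, Σg = 73.
det = 115·6 − 21² = 249.
p = (378·6 − 21·73)/249 = 245/83; q = (115·73 − 21·378)/249 = 457/249.
Residuals: 290/249, 53/249, -433/249, -148/249, 113/249, 125/249; SSR = 1304/249.

SSR = 5.2369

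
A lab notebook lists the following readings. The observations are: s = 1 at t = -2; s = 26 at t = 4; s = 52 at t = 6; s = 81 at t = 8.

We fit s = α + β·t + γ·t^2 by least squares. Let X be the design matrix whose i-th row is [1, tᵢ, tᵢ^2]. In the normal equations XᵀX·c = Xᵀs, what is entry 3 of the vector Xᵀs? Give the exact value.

Entry 3 ↔ basis t^2, so (Xᵀs)_{3} = Σᵢ (t^2)·sᵢ = (4)·(1) + (16)·(26) + (36)·(52) + (64)·(81) = 7476.

7476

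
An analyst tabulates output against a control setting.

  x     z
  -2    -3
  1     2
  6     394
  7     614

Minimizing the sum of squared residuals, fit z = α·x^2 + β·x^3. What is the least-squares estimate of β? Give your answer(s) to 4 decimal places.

The normal equations are: 3714·α + 24552·β = 44260;  24552·α + 164370·β = 295732.
(Σx^2·x^2 = 3714, Σx^2·x^3 = 24552, Σx^3·x^3 = 164370, Σx^2·z = 44260, Σx^3·z = 295732.)
Eliminating β: 164370·(row 1) − 24552·(row 2) gives 7669476·α = 164370·44260 − 24552·295732 = 14204136, so α = 1183678/639123.
Then β = (295732 − 24552·(1183678/639123))/164370 = 973094/639123.

β = 1.5225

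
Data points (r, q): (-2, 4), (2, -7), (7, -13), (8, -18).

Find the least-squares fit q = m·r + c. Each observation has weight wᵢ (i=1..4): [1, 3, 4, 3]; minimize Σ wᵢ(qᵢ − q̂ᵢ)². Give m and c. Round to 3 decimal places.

m = -1.849, c = -1.771

The normal equations are: 404·m + 56·c = -846;  56·m + 11·c = -123.
Determinant 404·11 − 56² = 1308.
m = ((-846)·11 − 56·(-123))/1308 = -403/218; c = (404·(-123) − 56·(-846))/1308 = -193/109.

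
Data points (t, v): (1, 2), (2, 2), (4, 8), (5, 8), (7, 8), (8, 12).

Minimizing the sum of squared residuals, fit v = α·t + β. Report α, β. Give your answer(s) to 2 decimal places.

α = 1.33, β = 0.67

The normal system XᵀX·[α, β]ᵀ = Xᵀv is [[159, 27]; [27, 6]]·[α, β]ᵀ = [230, 40]ᵀ.
Eliminating β: 6·(row 1) − 27·(row 2) gives 225·α = 6·230 − 27·40 = 300, so α = 4/3.
Then β = (40 − 27·(4/3))/6 = 2/3.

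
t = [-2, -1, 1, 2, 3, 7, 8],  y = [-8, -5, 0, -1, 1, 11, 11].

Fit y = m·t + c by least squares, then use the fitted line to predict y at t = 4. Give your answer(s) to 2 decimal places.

Entries of MᵀM: Σt·t = 132, Σt = 18, Σ1 = 7.
Moment sums: Σt·y = 187, Σy = 9.
So MᵀM·[m, c]ᵀ = Mᵀy: [[132, 18]; [18, 7]]·[m, c]ᵀ = [187, 9]ᵀ.
Eliminating c: 7·(row 1) − 18·(row 2) gives 600·m = 7·187 − 18·9 = 1147, so m = 1147/600.
Then c = (9 − 18·(1147/600))/7 = -363/100.
At t = 4: ŷ = (1147/600)·(4) + (-363/100)·(1) = 241/60.

ŷ = 4.02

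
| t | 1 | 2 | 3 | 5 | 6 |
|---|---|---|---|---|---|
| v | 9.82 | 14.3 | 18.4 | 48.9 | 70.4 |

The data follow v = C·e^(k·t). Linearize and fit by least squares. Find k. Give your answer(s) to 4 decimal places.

With ln vᵢ as the transformed response and tᵢ as the regressor:
Over the data: Σt = 17.0000, Σ(t)² = 75.0000, Σln v = 16.0010, Σt·ln v = 61.3160.
Normal system: [[75.0000, 17.0000]; [17.0000, 5]]·[k, ln C]ᵀ = [61.3160, 16.0010]ᵀ.
Slope k = (n·Σt·ln v − Σt·Σln v)/(n·Σ(t)² − (Σt)²) = (5·61.3160 − 17.0000·16.0010)/86.0000 = 0.40190; ln C = (Σln v − k·Σt)/n = 1.83375.

k = 0.4019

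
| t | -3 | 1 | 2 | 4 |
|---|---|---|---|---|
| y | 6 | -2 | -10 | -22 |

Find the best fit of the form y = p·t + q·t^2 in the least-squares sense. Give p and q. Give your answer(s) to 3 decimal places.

p = -3.489, q = -0.507

Compute the Gram sums: Σt·t = 30, Σt·t^2 = 46, Σt^2·t^2 = 354.
For Xᵀy: Σt·y = -128, Σt^2·y = -340.
So XᵀX·[p, q]ᵀ = Xᵀy: [[30, 46]; [46, 354]]·[p, q]ᵀ = [-128, -340]ᵀ.
Δ = 30·354 − 46² = 8504.
p = ((-128)·354 − 46·(-340))/8504 = -3709/1063; q = (30·(-340) − 46·(-128))/8504 = -539/1063.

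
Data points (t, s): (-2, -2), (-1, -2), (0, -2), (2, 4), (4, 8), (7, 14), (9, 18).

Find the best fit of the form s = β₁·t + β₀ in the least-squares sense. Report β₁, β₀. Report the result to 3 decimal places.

β₁ = 1.961, β₀ = 0.105

Entries of MᵀM: Σt·t = 155, Σt = 19, Σ1 = 7.
Right-hand side: Σt·s = 306, Σs = 38.
Δ = 155·7 − 19² = 724.
β₁ = (306·7 − 19·38)/724 = 355/181; β₀ = (155·38 − 19·306)/724 = 19/181.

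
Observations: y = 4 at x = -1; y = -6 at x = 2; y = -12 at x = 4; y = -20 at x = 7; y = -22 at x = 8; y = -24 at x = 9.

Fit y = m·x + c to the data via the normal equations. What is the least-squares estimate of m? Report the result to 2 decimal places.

m = -2.80

Sums needed: Σx·x = 215, Σx = 29, Σ1 = 6.
Right-hand side: Σx·y = -596, Σy = -80.
AᵀA·[m, c]ᵀ = Aᵀy becomes [[215, 29]; [29, 6]]·[m, c]ᵀ = [-596, -80]ᵀ.
Eliminating c: 6·(row 1) − 29·(row 2) gives 449·m = 6·(-596) − 29·(-80) = -1256, so m = -1256/449.
Then c = ((-80) − 29·(-1256/449))/6 = 84/449.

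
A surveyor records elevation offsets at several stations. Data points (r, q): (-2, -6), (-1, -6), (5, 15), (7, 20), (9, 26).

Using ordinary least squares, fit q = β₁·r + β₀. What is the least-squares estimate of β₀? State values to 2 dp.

β₀ = -1.19

Sums needed: Σr·r = 160, Σr = 18, Σ1 = 5.
Right-hand side: Σr·q = 467, Σq = 49.
Normal equations: [[160, 18]; [18, 5]]·[β₁, β₀]ᵀ = [467, 49]ᵀ.
Eliminating β₀: 5·(row 1) − 18·(row 2) gives 476·β₁ = 5·467 − 18·49 = 1453, so β₁ = 1453/476.
Then β₀ = (49 − 18·(1453/476))/5 = -283/238.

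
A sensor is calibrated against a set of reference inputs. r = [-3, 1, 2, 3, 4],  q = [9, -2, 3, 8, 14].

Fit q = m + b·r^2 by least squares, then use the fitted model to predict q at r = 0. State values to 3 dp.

q̂ = -1.794

The normal equations are: 5·m + 39·b = 32;  39·m + 435·b = 387.
(Σ1 = 5, Σr^2 = 39, Σr^2·r^2 = 435, Σq = 32, Σr^2·q = 387.)
Determinant 5·435 − 39² = 654.
m = (32·435 − 39·387)/654 = -391/218; b = (5·387 − 39·32)/654 = 229/218.
At r = 0: q̂ = (-391/218)·(1) + (229/218)·(0) = -391/218.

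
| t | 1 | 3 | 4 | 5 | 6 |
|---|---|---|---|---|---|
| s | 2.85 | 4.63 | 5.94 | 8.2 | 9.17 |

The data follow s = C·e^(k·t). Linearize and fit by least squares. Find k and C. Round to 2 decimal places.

k = 0.24, C = 2.25

With ln sᵢ as the transformed response and tᵢ as the regressor:
Σt = 19.0000, Σ(t)² = 87.0000, Σln s = 8.6817, Σt·ln s = 36.5881.
Equations: 87.0000·k + 19.0000·ln C = 36.5881;  19.0000·k + 5·ln C = 8.6817.
Δ = 87.0000·5 − (19.0000)² = 74.0000; k = (36.5881·5 − 19.0000·8.6817)/74.0000 = 0.24310, ln C = (87.0000·8.6817 − 19.0000·36.5881)/74.0000 = 0.81257, so C = exp(0.81257) = 2.25368.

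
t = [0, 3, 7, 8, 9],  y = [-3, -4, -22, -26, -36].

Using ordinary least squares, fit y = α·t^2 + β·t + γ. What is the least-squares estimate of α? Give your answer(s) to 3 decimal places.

α = -0.530

Sums needed: Σt^2·t^2 = 13139, Σt^2·t = 1611, Σt^2 = 203, Σt·t = 203, Σt = 27, Σ1 = 5.
For Mᵀy: Σt^2·y = -5694, Σt·y = -698, Σy = -91.
Solving the 3×3 system (Gaussian elimination) gives α = -35/66, β = 166/143, γ = -2521/858.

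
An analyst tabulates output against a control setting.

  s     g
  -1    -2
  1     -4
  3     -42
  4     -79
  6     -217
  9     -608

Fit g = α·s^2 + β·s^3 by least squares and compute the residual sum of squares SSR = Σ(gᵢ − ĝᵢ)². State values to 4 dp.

SSR = 4.1446

Compute the Gram sums: Σs^2·s^2 = 8196, Σs^2·s^3 = 68092, Σs^3·s^3 = 582924.
And Σs^2·g = -58708, Σs^3·g = -496296.
Normal equations: [[8196, 68092]; [68092, 582924]]·[α, β]ᵀ = [-58708, -496296]ᵀ.
Eliminating β: 582924·(row 1) − 68092·(row 2) gives 141124640·α = 582924·(-58708) − 68092·(-496296) = -428514960, so α = -5356437/1764058.
Then β = ((-496296) − 68092·(-5356437/1764058))/582924 = -876211/1764058.
Residuals: 476055/882029, -411792/882029, -1112403/882029, 1209957/882029, -353639/882029, 40976/882029; SSR = 3655636/882029.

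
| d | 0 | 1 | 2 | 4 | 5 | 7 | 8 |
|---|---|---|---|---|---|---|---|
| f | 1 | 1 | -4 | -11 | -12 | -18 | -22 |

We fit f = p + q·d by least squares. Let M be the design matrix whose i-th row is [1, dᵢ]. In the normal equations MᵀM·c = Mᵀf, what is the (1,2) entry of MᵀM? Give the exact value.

Row 1 ↔ basis 1, column 2 ↔ basis d, so (MᵀM)_{1,2} = Σᵢ d = (1)·(0) + (1)·(1) + (1)·(2) + (1)·(4) + (1)·(5) + (1)·(7) + (1)·(8) = 27.

27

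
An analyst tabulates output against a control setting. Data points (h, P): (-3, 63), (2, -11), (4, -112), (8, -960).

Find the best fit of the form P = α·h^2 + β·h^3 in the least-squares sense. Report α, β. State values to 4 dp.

The normal equations are: 4449·α + 33581·β = -62709;  33581·α + 267033·β = -500477.
(Σh^2·h^2 = 4449, Σh^2·h^3 = 33581, Σh^3·h^3 = 267033, Σh^2·P = -62709, Σh^3·P = -500477.)
det = 4449·267033 − 33581² = 60346256.
α = ((-62709)·267033 − 33581·(-500477))/60346256 = 15286435/15086564; β = (4449·(-500477) − 33581·(-62709))/60346256 = -30197811/15086564.

α = 1.0132, β = -2.0016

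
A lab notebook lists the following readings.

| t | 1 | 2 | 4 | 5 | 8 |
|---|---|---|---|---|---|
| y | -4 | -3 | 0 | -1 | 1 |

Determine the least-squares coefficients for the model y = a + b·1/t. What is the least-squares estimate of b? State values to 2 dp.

The normal equations are: 5·a + (83/40)·b = -7;  (83/40)·a + (2189/1600)·b = -223/40.
(Σ1 = 5, Σ1/t = 83/40, Σ1/t·1/t = 2189/1600, Σy = -7, Σ1/t·y = -223/40.)
Eliminating b: (2189/1600)·(row 1) − (83/40)·(row 2) gives (507/200)·a = (2189/1600)·(-7) − (83/40)·(-223/40) = 1593/800, so a = 531/676.
Then b = ((-223/40) − (83/40)·(531/676))/(2189/1600) = -890/169.

b = -5.27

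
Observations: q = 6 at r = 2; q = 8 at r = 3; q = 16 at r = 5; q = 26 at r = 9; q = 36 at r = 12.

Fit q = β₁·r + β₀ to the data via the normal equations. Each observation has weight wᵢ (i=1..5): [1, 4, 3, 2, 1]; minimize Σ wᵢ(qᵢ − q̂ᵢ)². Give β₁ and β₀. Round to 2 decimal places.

β₁ = 3.01, β₀ = -0.33

Normal-equation sums: Σwᵢ·r·r = 421, Σwᵢ·r = 59, Σwᵢ·1 = 11.
And Σwᵢ·r·q = 1248, Σwᵢ·q = 174.
Normal equations: [[421, 59]; [59, 11]]·[β₁, β₀]ᵀ = [1248, 174]ᵀ.
Determinant 421·11 − 59² = 1150.
β₁ = (1248·11 − 59·174)/1150 = 1731/575; β₀ = (421·174 − 59·1248)/1150 = -189/575.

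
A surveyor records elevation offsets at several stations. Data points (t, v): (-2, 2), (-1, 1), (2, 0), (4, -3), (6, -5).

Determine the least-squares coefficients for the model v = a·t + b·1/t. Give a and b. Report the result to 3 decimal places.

Setting ∂/∂a … = 0 gives: 61·a + 5·b = -47;  5·a + (229/144)·b = -43/12.
Eliminating b: (229/144)·(row 1) − 5·(row 2) gives (10369/144)·a = (229/144)·(-47) − 5·(-43/12) = -8183/144, so a = -8183/10369.
Then b = ((-43/12) − 5·(-8183/10369))/(229/144) = 2364/10369.

a = -0.789, b = 0.228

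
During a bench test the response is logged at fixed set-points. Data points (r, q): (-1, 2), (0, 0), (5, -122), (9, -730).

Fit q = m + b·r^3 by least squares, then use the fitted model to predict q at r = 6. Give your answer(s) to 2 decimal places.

Normal-equation sums: Σ1 = 4, Σr^3 = 853, Σr^3·r^3 = 547067.
Moment sums: Σq = -850, Σr^3·q = -547422.
Normal equations: [[4, 853]; [853, 547067]]·[m, b]ᵀ = [-850, -547422]ᵀ.
det = 4·547067 − 853² = 1460659.
m = ((-850)·547067 − 853·(-547422))/1460659 = 1944016/1460659; b = (4·(-547422) − 853·(-850))/1460659 = -1464638/1460659.
At r = 6: q̂ = (1944016/1460659)·(1) + (-1464638/1460659)·(216) = -314417792/1460659.

q̂ = -215.26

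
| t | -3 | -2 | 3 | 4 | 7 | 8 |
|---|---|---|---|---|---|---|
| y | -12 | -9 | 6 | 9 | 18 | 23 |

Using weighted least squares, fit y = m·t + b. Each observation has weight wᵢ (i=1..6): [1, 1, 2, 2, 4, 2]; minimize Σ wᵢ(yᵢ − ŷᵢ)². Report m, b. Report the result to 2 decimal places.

m = 3.09, b = -3.08

Compute the Gram sums: Σwᵢ·t·t = 387, Σwᵢ·t = 53, Σwᵢ·1 = 12.
For XᵀWy: Σwᵢ·t·y = 1034, Σwᵢ·y = 127.
Normal equations: [[387, 53]; [53, 12]]·[m, b]ᵀ = [1034, 127]ᵀ.
det = 387·12 − 53² = 1835.
m = (1034·12 − 53·127)/1835 = 5677/1835; b = (387·127 − 53·1034)/1835 = -5653/1835.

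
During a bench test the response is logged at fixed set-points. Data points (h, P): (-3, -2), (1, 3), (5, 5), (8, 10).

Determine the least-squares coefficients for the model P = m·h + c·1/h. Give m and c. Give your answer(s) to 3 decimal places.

Entries of XᵀX: Σh·h = 99, Σh·1/h = 4, Σ1/h·1/h = 16801/14400.
Moment sums: Σh·P = 114, Σ1/h·P = 71/12.
XᵀX·[m, c]ᵀ = XᵀP becomes [[99, 4]; [4, 16801/14400]]·[m, c]ᵀ = [114, 71/12]ᵀ.
Δ = 99·(16801/14400) − 4² = 159211/1600.
m = (114·(16801/14400) − 4·(71/12))/(159211/1600) = 174946/159211; c = (99·(71/12) − 4·114)/(159211/1600) = 207600/159211.

m = 1.099, c = 1.304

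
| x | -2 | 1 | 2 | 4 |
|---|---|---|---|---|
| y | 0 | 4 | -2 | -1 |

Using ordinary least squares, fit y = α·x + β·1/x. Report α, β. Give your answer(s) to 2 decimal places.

α = -0.75, β = 3.67

Normal-equation sums: Σx·x = 25, Σx·1/x = 4, Σ1/x·1/x = 25/16.
For Mᵀy: Σx·y = -4, Σ1/x·y = 11/4.
MᵀM·[α, β]ᵀ = Mᵀy becomes [[25, 4]; [4, 25/16]]·[α, β]ᵀ = [-4, 11/4]ᵀ.
Eliminating β: (25/16)·(row 1) − 4·(row 2) gives (369/16)·α = (25/16)·(-4) − 4·(11/4) = -69/4, so α = -92/123.
Then β = ((11/4) − 4·(-92/123))/(25/16) = 452/123.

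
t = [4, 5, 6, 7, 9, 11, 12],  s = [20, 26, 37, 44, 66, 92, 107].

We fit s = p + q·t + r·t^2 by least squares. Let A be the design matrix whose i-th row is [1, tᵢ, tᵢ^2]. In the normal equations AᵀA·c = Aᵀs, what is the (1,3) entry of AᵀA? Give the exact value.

Row 1 ↔ basis 1, column 3 ↔ basis t^2, so (AᵀA)_{1,3} = Σᵢ t^2 = (1)·(16) + (1)·(25) + (1)·(36) + (1)·(49) + (1)·(81) + (1)·(121) + (1)·(144) = 472.

472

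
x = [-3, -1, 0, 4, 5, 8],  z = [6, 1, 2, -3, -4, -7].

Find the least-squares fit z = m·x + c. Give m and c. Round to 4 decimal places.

Sums needed: Σx·x = 115, Σx = 13, Σ1 = 6.
For Mᵀz: Σx·z = -107, Σz = -5.
MᵀM·[m, c]ᵀ = Mᵀz becomes [[115, 13]; [13, 6]]·[m, c]ᵀ = [-107, -5]ᵀ.
Eliminating c: 6·(row 1) − 13·(row 2) gives 521·m = 6·(-107) − 13·(-5) = -577, so m = -577/521.
Then c = ((-5) − 13·(-577/521))/6 = 816/521.

m = -1.1075, c = 1.5662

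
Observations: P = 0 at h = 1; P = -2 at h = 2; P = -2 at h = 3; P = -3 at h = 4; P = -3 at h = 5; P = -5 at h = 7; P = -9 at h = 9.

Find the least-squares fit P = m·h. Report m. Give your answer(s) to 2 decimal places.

m = -0.83

Sums needed: Σh·h = 185.
And Σh·P = -153.
So XᵀX·[m]ᵀ = XᵀP: [[185]]·[m]ᵀ = [-153]ᵀ.
Hence m = -153 / 185 ≈ -0.827027.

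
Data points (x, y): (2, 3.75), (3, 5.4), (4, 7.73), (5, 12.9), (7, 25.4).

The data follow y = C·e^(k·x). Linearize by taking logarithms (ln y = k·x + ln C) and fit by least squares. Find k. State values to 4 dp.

k = 0.3894

Let Y = ln y. Fitting Y = k·x + ln C by least squares:
Σx = 21.0000, Σ(x)² = 103.0000, Σln y = 10.8452, Σx·ln y = 51.3125.
Equations: 103.0000·k + 21.0000·ln C = 51.3125;  21.0000·k + 5·ln C = 10.8452.
Slope k = (n·Σx·ln y − Σx·Σln y)/(n·Σ(x)² − (Σx)²) = (5·51.3125 − 21.0000·10.8452)/74.0000 = 0.38936; ln C = (Σln y − k·Σx)/n = 0.53374.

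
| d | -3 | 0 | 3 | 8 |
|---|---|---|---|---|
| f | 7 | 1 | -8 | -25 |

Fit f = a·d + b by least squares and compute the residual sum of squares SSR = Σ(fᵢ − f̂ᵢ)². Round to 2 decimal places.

Entries of AᵀA: Σd·d = 82, Σd = 8, Σ1 = 4.
And Σd·f = -245, Σf = -25.
Normal equations: [[82, 8]; [8, 4]]·[a, b]ᵀ = [-245, -25]ᵀ.
Eliminating b: 4·(row 1) − 8·(row 2) gives 264·a = 4·(-245) − 8·(-25) = -780, so a = -65/22.
Then b = ((-25) − 8·(-65/22))/4 = -15/44.
Residuals: -67/44, 59/44, 53/44, -45/44; SSR = 291/44.

SSR = 6.61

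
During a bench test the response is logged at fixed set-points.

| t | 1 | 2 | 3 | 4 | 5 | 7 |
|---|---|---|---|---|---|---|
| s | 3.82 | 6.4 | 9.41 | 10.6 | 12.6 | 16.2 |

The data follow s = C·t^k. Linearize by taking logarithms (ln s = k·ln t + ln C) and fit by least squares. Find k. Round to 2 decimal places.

k = 0.74

With ln sᵢ as the transformed response and ln tᵢ as the regressor:
AᵀA = [[9.9861, 6.7334]; [6.7334, 6]], rhs = [16.5196, 13.1179]ᵀ  (here Σln t = 6.7334, Σ(ln t)² = 9.9861, Σln s = 13.1179, Σln t·ln s = 16.5196).
Slope k = (n·Σln t·ln s − Σln t·Σln s)/(n·Σ(ln t)² − (Σln t)²) = (6·16.5196 − 6.7334·13.1179)/14.5777 = 0.74013; ln C = (Σln s − k·Σln t)/n = 1.35571.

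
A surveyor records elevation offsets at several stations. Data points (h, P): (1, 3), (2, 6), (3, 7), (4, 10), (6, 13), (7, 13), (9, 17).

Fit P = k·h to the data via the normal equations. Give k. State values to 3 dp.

Normal-equation sums: Σh·h = 196.
Moment sums: Σh·P = 398.
So XᵀX·[k]ᵀ = XᵀP: [[196]]·[k]ᵀ = [398]ᵀ.
Hence k = 398 / 196 ≈ 2.03061.

k = 2.031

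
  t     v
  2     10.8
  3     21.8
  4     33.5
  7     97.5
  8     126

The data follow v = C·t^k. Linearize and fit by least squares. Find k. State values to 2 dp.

Let Y = ln v. Fitting Y = k·ln t + ln C by least squares:
XᵀX = [[11.7199, 7.2034]; [7.2034, 5]], rhs = [28.8720, 18.3891]ᵀ  (here Σln t = 7.2034, Σ(ln t)² = 11.7199, Σln v = 18.3891, Σln t·ln v = 28.8720).
Δ = 11.7199·5 − (7.2034)² = 6.7102; k = (28.8720·5 − 7.2034·18.3891)/6.7102 = 1.77274, ln C = (11.7199·18.3891 − 7.2034·28.8720)/6.7102 = 1.12387.

k = 1.77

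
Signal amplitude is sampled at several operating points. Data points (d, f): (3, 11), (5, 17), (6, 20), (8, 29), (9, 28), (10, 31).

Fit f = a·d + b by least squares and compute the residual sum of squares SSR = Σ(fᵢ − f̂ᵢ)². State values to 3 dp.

Compute the Gram sums: Σd·d = 315, Σd = 41, Σ1 = 6.
And Σd·f = 1032, Σf = 136.
Normal equations: [[315, 41]; [41, 6]]·[a, b]ᵀ = [1032, 136]ᵀ.
Δ = 315·6 − 41² = 209.
a = (1032·6 − 41·136)/209 = 56/19; b = (315·136 − 41·1032)/209 = 48/19.
Residuals: -7/19, -5/19, -4/19, 55/19, -20/19, -1; SSR = 204/19.

SSR = 10.737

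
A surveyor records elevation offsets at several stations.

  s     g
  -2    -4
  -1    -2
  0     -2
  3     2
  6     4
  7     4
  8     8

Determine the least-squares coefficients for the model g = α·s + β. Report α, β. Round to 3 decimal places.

Forming MᵀM = [[163, 21]; [21, 7]] and Mᵀg = [132, 10]ᵀ gives MᵀM·[α, β]ᵀ = Mᵀg.
Δ = 163·7 − 21² = 700.
α = (132·7 − 21·10)/700 = 51/50; β = (163·10 − 21·132)/700 = -571/350.

α = 1.020, β = -1.631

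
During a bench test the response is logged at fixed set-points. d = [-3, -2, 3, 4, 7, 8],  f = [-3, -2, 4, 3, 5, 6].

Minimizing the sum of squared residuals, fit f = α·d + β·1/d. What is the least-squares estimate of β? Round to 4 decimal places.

β = 2.3452

Forming AᵀA = [[151, 6]; [6, 16109/28224]] and Aᵀf = [120, 233/42]ᵀ gives AᵀA·[α, β]ᵀ = Aᵀf.
Eliminating β: (16109/28224)·(row 1) − 6·(row 2) gives (1416395/28224)·α = (16109/28224)·120 − 6·(233/42) = 41401/1176, so α = 993624/1416395.
Then β = ((233/42) − 6·(993624/1416395))/(16109/28224) = 3321696/1416395.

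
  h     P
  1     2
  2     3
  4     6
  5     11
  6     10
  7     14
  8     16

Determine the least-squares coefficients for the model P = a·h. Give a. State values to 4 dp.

a = 1.9128

Compute the Gram sums: Σh·h = 195.
For MᵀP: Σh·P = 373.
Hence a = 373 / 195 ≈ 1.91282.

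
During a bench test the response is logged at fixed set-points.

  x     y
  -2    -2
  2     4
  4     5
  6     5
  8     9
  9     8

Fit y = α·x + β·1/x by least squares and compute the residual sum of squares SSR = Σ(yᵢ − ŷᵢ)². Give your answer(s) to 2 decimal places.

SSR = 5.42

Entries of MᵀM: Σx·x = 205, Σx·1/x = 6, Σ1/x·1/x = 3205/5184.
For Mᵀy: Σx·y = 206, Σ1/x·y = 511/72.
Normal equations: [[205, 6]; [6, 3205/5184]]·[α, β]ᵀ = [206, 511/72]ᵀ.
Eliminating β: (3205/5184)·(row 1) − 6·(row 2) gives (470401/5184)·α = (3205/5184)·206 − 6·(511/72) = 219739/2592, so α = 439478/470401.
Then β = ((511/72) − 6·(439478/470401))/(3205/5184) = 1134936/470401.
Residuals: 505622/470401, 435180/470401, 310359/470401, -474019/470401, 575918/470401, -318198/470401; SSR = 2548854/470401.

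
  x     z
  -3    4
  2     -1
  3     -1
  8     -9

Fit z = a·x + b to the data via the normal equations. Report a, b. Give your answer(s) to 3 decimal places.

Compute the Gram sums: Σx·x = 86, Σx = 10, Σ1 = 4.
Right-hand side: Σx·z = -89, Σz = -7.
MᵀM·[a, b]ᵀ = Mᵀz becomes [[86, 10]; [10, 4]]·[a, b]ᵀ = [-89, -7]ᵀ.
det = 86·4 − 10² = 244.
a = ((-89)·4 − 10·(-7))/244 = -143/122; b = (86·(-7) − 10·(-89))/244 = 72/61.

a = -1.172, b = 1.180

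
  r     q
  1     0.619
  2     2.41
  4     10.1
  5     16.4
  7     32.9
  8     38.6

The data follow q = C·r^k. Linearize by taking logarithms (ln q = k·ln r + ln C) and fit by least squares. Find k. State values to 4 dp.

Linearized form: ln q = k·ln r + ln C. From the 6 transformed points,
Σln r = 7.7142, Σ(ln r)² = 13.1032, Σln q = 12.6565, Σln r·ln q = 22.7123.
Equations: 13.1032·k + 7.7142·ln C = 22.7123;  7.7142·k + 6·ln C = 12.6565.
Solving (det = 19.1098): k = 2.02192, ln C = -0.49018.

k = 2.0219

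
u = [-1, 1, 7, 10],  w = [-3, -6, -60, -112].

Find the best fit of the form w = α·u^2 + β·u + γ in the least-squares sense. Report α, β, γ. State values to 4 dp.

α = -0.9300, β = -1.5443, γ = -3.5806

Forming XᵀX = [[12403, 1343, 151]; [1343, 151, 17]; [151, 17, 4]] and Xᵀw = [-14149, -1543, -181]ᵀ gives XᵀX·[α, β, γ]ᵀ = Xᵀw.
Row-reducing yields α = -4475/4812, β = -2477/1604, γ = -8615/2406.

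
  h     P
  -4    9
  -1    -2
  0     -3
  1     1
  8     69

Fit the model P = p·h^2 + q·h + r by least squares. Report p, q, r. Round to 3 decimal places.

From the data, Σh^2·h^2 = 4354, Σh^2·h = 448, Σh^2 = 82, Σh·h = 82, Σh = 4, Σ1 = 5.
Moment sums: Σh^2·P = 4559, Σh·P = 519, ΣP = 74.
Normal equations: [[4354, 448, 82]; [448, 82, 4]; [82, 4, 5]]·[p, q, r]ᵀ = [4559, 519, 74]ᵀ.
Inverting the 3×3 Gram matrix, [p, q, r]ᵀ = [219475/227238, 260873/227238, -74161/37873]ᵀ.

p = 0.966, q = 1.148, r = -1.958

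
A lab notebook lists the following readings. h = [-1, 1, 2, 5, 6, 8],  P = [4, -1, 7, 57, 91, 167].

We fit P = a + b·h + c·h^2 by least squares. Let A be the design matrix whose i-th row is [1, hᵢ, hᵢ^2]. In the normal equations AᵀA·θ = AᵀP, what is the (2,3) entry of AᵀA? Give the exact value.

861

Row 2 ↔ basis h, column 3 ↔ basis h^2, so (AᵀA)_{2,3} = Σᵢ (h)·(h^2) = (-1)·(1) + (1)·(1) + (2)·(4) + (5)·(25) + (6)·(36) + (8)·(64) = 861.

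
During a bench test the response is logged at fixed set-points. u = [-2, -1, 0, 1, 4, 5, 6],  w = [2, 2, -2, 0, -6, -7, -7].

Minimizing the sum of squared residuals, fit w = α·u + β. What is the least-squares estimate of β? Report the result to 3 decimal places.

Compute the Gram sums: Σu·u = 83, Σu = 13, Σ1 = 7.
And Σu·w = -107, Σw = -18.
MᵀM·[α, β]ᵀ = Mᵀw becomes [[83, 13]; [13, 7]]·[α, β]ᵀ = [-107, -18]ᵀ.
Δ = 83·7 − 13² = 412.
α = ((-107)·7 − 13·(-18))/412 = -5/4; β = (83·(-18) − 13·(-107))/412 = -1/4.

β = -0.250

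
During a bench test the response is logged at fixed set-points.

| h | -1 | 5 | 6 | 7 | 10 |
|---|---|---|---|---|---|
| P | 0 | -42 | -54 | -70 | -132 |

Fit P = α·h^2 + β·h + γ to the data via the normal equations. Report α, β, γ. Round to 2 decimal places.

α = -1.04, β = -2.60, γ = -1.68

With design matrix M, MᵀM = [[14323, 1683, 211]; [1683, 211, 27]; [211, 27, 5]] and MᵀP = [-19624, -2344, -298]ᵀ.
Solving the 3×3 system (Gaussian elimination) gives α = -18787/18064, β = -46945/18064, γ = -7575/4516.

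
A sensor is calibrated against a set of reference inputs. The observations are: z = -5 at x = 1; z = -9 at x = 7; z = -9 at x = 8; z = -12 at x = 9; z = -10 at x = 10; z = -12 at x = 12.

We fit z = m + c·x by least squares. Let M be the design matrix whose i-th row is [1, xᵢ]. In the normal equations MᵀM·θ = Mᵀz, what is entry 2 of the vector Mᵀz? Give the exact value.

-492

Entry 2 ↔ basis x, so (Mᵀz)_{2} = Σᵢ (x)·zᵢ = (1)·(-5) + (7)·(-9) + (8)·(-9) + (9)·(-12) + (10)·(-10) + (12)·(-12) = -492.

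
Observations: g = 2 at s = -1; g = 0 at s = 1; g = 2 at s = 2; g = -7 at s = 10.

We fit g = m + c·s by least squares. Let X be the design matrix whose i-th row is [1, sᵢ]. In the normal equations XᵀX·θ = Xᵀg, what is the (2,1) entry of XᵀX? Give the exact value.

Row 2 ↔ basis s, column 1 ↔ basis 1, so (XᵀX)_{2,1} = Σᵢ s = (-1)·(1) + (1)·(1) + (2)·(1) + (10)·(1) = 12.

12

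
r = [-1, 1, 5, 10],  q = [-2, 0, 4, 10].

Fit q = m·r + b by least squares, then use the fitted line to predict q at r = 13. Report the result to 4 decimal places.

With design matrix M, MᵀM = [[127, 15]; [15, 4]] and Mᵀq = [122, 12]ᵀ.
det = 127·4 − 15² = 283.
m = (122·4 − 15·12)/283 = 308/283; b = (127·12 − 15·122)/283 = -306/283.
At r = 13: q̂ = (308/283)·(13) + (-306/283)·(1) = 3698/283.

q̂ = 13.0671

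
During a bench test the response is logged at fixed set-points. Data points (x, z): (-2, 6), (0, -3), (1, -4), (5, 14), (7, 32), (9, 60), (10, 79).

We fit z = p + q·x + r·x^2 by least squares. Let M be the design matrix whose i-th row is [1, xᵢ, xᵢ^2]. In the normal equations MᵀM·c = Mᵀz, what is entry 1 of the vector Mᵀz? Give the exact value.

184

Entry 1 ↔ basis 1, so (Mᵀz)_{1} = Σᵢ zᵢ = (1)·(6) + (1)·(-3) + (1)·(-4) + (1)·(14) + (1)·(32) + (1)·(60) + (1)·(79) = 184.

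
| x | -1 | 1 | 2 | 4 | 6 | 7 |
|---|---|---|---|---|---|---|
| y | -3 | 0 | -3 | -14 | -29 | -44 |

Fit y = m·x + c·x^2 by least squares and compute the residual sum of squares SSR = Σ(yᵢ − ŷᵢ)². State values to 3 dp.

SSR = 8.293

Sums needed: Σx·x = 107, Σx·x^2 = 631, Σx^2·x^2 = 3971.
And Σx·y = -541, Σx^2·y = -3439.
Δ = 107·3971 − 631² = 26736.
m = ((-541)·3971 − 631·(-3439))/26736 = 10849/13368; c = (107·(-3439) − 631·(-541))/26736 = -13301/13368.
Residuals: -2659/2228, 613/3342, -1433/2228, -4433/3342, 4345/2228, -6193/6684; SSR = 55429/6684.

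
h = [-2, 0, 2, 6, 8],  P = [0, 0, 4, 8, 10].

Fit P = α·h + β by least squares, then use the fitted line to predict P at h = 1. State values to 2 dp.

P̂ = 2.45

Sums needed: Σh·h = 108, Σh = 14, Σ1 = 5.
And Σh·P = 136, ΣP = 22.
Determinant 108·5 − 14² = 344.
α = (136·5 − 14·22)/344 = 93/86; β = (108·22 − 14·136)/344 = 59/43.
At h = 1: P̂ = (93/86)·(1) + (59/43)·(1) = 211/86.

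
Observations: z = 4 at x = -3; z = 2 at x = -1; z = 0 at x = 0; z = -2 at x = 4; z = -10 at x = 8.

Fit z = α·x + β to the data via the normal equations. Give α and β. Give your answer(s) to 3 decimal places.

From the data, Σx·x = 90, Σx = 8, Σ1 = 5.
For Aᵀz: Σx·z = -102, Σz = -6.
AᵀA·[α, β]ᵀ = Aᵀz becomes [[90, 8]; [8, 5]]·[α, β]ᵀ = [-102, -6]ᵀ.
Eliminating β: 5·(row 1) − 8·(row 2) gives 386·α = 5·(-102) − 8·(-6) = -462, so α = -231/193.
Then β = ((-6) − 8·(-231/193))/5 = 138/193.

α = -1.197, β = 0.715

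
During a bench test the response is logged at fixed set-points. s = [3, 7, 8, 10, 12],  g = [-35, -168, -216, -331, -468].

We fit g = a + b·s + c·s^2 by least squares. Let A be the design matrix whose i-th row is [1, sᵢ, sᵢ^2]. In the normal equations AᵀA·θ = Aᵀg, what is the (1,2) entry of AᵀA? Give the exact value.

Row 1 ↔ basis 1, column 2 ↔ basis s, so (AᵀA)_{1,2} = Σᵢ s = (1)·(3) + (1)·(7) + (1)·(8) + (1)·(10) + (1)·(12) = 40.

40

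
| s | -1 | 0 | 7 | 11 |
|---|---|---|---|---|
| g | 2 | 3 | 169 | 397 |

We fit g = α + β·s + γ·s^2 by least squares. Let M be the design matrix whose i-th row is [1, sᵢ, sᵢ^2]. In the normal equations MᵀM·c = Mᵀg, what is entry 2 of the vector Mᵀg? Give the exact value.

5548

Entry 2 ↔ basis s, so (Mᵀg)_{2} = Σᵢ (s)·gᵢ = (-1)·(2) + (0)·(3) + (7)·(169) + (11)·(397) = 5548.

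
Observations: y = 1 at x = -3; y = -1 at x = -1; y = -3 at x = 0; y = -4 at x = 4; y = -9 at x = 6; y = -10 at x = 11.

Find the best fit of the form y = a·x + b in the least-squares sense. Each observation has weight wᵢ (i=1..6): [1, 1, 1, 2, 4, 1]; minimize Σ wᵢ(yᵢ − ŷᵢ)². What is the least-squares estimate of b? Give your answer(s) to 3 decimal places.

b = -2.233

The normal system AᵀWA·[a, b]ᵀ = AᵀWy is [[307, 39]; [39, 10]]·[a, b]ᵀ = [-360, -57]ᵀ.
det = 307·10 − 39² = 1549.
a = ((-360)·10 − 39·(-57))/1549 = -1377/1549; b = (307·(-57) − 39·(-360))/1549 = -3459/1549.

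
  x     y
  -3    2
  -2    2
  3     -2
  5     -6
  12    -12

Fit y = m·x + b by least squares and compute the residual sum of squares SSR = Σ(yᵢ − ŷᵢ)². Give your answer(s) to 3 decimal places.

SSR = 2.690

MᵀM·[m, b]ᵀ = Mᵀy reads: 191·m + 15·b = -190;  15·m + 5·b = -16.
(Σx·x = 191, Σx = 15, Σ1 = 5, Σx·y = -190, Σy = -16.)
Δ = 191·5 − 15² = 730.
m = ((-190)·5 − 15·(-16))/730 = -71/73; b = (191·(-16) − 15·(-190))/730 = -103/365.
Residuals: -232/365, 123/365, 6/5, -312/365, -17/365; SSR = 982/365.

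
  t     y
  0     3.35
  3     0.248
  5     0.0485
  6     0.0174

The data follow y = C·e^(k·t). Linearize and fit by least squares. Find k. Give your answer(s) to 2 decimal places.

k = -0.87

Let Y = ln y. Fitting Y = k·t + ln C by least squares:
Σt = 14.0000, Σ(t)² = 70.0000, Σln y = -7.2628, Σt·ln y = -43.6216.
Equations: 70.0000·k + 14.0000·ln C = -43.6216;  14.0000·k + 4·ln C = -7.2628.
Slope k = (n·Σt·ln y − Σt·Σln y)/(n·Σ(t)² − (Σt)²) = (4·-43.6216 − 14.0000·-7.2628)/84.0000 = -0.86675; ln C = (Σln y − k·Σt)/n = 1.21791.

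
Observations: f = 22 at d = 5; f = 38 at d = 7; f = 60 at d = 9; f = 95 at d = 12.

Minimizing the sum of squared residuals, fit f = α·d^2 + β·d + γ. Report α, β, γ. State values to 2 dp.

α = 0.37, β = 4.18, γ = -8.54

Entries of XᵀX: Σd^2·d^2 = 30323, Σd^2·d = 2925, Σd^2 = 299, Σd·d = 299, Σd = 33, Σ1 = 4.
Right-hand side: Σd^2·f = 20952, Σd·f = 2056, Σf = 215.
So XᵀX·[α, β, γ]ᵀ = Xᵀf: [[30323, 2925, 299]; [2925, 299, 33]; [299, 33, 4]]·[α, β, γ]ᵀ = [20952, 2056, 215]ᵀ.
Solving the 3×3 system (Gaussian elimination) gives α = 1219/3278, β = 13705/3278, γ = -13997/1639.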